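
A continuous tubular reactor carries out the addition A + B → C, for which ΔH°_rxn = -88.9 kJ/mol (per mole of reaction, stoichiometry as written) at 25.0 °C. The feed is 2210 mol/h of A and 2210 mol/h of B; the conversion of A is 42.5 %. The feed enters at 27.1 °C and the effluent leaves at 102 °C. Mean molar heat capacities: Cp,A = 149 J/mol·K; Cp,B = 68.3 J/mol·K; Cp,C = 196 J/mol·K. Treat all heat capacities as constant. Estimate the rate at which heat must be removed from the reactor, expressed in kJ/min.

Q_out = 818 kJ/min

Extent of reaction ξ = 0.425 × 2210 = 939.25 mol/h
Reaction term: ξ·ΔH°_rxn = 939.25 × -88.9 = -83499 kJ/h
Sensible, feed 27.1→25 °C: -1008.5 kJ/h
Outlet flows (mol/h): A 1270.8, B 1270.8, C 939.25
Sensible, products 25→102 °C: 35437 kJ/h
Q = ΔH = -49070 kJ/h = -13.631 kW
Heat removed = 817.84 kJ/min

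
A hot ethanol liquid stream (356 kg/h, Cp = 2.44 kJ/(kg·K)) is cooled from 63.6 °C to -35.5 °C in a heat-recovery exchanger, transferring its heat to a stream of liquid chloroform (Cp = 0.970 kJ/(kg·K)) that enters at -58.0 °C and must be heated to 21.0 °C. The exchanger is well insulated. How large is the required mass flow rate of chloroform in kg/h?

ṁ_c = 1120 kg/h

Heat released by hot stream: Q = 356 × 2.44 × (63.6 − -35.5) = 86082 kJ/h
Energy balance on cold side (adiabatic exchanger): Q = ṁ_c·Cp_c·(T_c,out − T_c,in)
ṁ_c = 86082 / [0.970 × (21.0 − -58.0)] = 1123.3 kg/h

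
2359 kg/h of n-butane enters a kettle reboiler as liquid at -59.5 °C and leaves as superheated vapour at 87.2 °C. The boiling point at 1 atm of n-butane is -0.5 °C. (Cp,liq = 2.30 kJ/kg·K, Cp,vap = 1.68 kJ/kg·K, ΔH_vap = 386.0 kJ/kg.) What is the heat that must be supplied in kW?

Q = 438 kW

liquid -59.5→-0.5 °C: 135.7 kJ/kg
vaporisation at -0.5 °C: 386 kJ/kg
vapour -0.5→87.2 °C: 147.34 kJ/kg
Δh = 135.7 + 386 + 147.34 = 669.04 kJ/kg
Q = ṁ·Δh = 2359 kg/h × 669.04 kJ/kg = 1.5783e+06 kJ/h
|Q| = 438.4 kW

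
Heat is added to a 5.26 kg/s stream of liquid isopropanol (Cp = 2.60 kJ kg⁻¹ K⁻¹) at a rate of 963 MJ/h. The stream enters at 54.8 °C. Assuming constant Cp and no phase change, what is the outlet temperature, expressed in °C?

Q = 963 MJ/h = 267.5 kJ/s
ΔT = Q/(ṁ·Cp) = 267.5/(5.26×2.60) = 19.56 K
T_out = 54.8 + 19.56 = 74.36 °C

T_out = 74.4 °C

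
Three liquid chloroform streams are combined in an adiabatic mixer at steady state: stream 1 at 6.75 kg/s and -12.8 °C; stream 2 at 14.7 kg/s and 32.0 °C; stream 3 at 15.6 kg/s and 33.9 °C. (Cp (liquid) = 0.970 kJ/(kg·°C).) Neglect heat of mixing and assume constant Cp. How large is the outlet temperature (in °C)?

Adiabatic, steady state ⇒ Σ ṁᵢCp,ᵢ(T_out − Tᵢ) = 0
T_out = Σ ṁᵢCp,ᵢTᵢ / Σ ṁᵢCp,ᵢ
      = 885.45 / 35.938 = 24.638 °C

T_out = 24.6 °C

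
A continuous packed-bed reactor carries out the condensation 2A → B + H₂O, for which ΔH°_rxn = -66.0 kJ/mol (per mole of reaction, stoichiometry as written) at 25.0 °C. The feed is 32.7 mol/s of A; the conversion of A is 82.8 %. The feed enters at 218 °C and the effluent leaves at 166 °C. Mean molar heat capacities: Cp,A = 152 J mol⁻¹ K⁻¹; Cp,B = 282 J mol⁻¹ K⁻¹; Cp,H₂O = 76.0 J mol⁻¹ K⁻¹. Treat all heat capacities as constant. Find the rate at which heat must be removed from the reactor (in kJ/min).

Q_out = 62900 kJ/min

Extent of reaction ξ = 0.828 × 32.7 / 2 = 13.538 mol/s
Reaction term: ξ·ΔH°_rxn = 13.538 × -66.0 = -893.49 kJ/s
Sensible, feed 218→25 °C: -959.29 kJ/s
Outlet flows (mol/s): A 5.6244, B 13.538, H₂O 13.538
Sensible, products 25→166 °C: 803.9 kJ/s
Q = ΔH = -1048.9 kJ/s = -1048.9 kW
Heat removed = 62933 kJ/min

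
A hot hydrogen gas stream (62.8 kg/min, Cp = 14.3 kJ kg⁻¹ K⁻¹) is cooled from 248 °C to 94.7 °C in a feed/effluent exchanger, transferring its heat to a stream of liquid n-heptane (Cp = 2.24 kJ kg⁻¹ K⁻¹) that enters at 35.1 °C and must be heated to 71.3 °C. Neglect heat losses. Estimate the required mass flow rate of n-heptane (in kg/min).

Heat released by hot stream: Q = 62.8 × 14.3 × (248 − 94.7) = 137670 kJ/min
Energy balance on cold side (adiabatic exchanger): Q = ṁ_c·Cp_c·(T_c,out − T_c,in)
ṁ_c = 137670 / [2.24 × (71.3 − 35.1)] = 1697.8 kg/min

ṁ_c = 1700 kg/min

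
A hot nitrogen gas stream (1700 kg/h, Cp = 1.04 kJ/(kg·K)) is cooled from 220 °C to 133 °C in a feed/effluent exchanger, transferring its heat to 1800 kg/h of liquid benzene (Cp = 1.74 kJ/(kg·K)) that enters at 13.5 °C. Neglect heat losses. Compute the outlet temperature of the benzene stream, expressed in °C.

T_c,out = 62.6 °C

Heat released by hot stream: Q = 1700 × 1.04 × (220 − 133) = 153820 kJ/h
Energy balance on cold side (adiabatic exchanger): Q = ṁ_c·Cp_c·(T_c,out − T_c,in)
T_c,out = 13.5 + 153820/(1800 × 1.74) = 62.611 °C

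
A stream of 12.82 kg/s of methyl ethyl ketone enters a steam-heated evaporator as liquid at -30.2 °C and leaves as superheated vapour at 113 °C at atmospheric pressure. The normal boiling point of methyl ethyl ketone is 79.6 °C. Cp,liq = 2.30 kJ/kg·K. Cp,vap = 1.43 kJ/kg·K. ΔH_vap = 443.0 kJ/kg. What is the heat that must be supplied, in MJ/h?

Q = 34300 MJ/h

liquid -30.2→79.6 °C: 252.54 kJ/kg
vaporisation at 79.6 °C: 443 kJ/kg
vapour 79.6→113 °C: 47.762 kJ/kg
Δh = 252.54 + 443 + 47.762 = 743.3 kJ/kg
Q = ṁ·Δh = 12.82 kg/s × 743.3 kJ/kg = 9529.1 kJ/s
|Q| = 9529.1 kW = 34305 MJ/h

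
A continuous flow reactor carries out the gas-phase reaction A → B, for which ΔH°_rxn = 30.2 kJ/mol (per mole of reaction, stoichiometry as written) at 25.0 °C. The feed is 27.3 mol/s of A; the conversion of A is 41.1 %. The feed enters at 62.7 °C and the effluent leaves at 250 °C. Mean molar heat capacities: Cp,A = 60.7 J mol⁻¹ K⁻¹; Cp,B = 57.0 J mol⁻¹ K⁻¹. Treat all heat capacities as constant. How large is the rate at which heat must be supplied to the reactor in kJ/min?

Q_in = 38400 kJ/min

Extent of reaction ξ = 0.411 × 27.3 = 11.22 mol/s
Reaction term: ξ·ΔH°_rxn = 11.22 × 30.2 = 338.85 kJ/s
Sensible, feed 62.7→25 °C: -62.473 kJ/s
Outlet flows (mol/s): A 16.08, B 11.22
Sensible, products 25→250 °C: 363.51 kJ/s
Q = ΔH = 639.89 kJ/s = 639.89 kW
Heat supplied = 38393 kJ/min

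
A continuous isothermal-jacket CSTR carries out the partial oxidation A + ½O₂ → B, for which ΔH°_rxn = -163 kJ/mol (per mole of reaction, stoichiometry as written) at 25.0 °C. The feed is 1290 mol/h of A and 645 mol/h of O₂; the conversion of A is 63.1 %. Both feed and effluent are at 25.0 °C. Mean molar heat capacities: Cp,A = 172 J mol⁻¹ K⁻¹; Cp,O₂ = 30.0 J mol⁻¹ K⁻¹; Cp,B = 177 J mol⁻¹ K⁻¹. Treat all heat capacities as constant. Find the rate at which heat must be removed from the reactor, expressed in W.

Q_out = 36900 W

Extent of reaction ξ = 0.631 × 1290 = 813.99 mol/h
Reaction term: ξ·ΔH°_rxn = 813.99 × -163 = -132680 kJ/h
Q = ΔH = -132680 kJ/h = -36.856 kW
Heat removed = 36856 W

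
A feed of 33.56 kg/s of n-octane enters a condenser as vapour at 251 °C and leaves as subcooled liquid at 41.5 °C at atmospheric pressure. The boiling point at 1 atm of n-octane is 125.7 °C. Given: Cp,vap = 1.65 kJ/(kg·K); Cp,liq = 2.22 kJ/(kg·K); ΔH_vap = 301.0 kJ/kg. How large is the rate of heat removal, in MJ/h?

Q_c = 83900 MJ/h

vapour 251→125.7 °C: -206.74 kJ/kg
condensation at 125.7 °C: -301 kJ/kg
liquid 125.7→41.5 °C: -186.92 kJ/kg
Δh = -206.74 + -301 + -186.92 = -694.67 kJ/kg
Q = ṁ·Δh = 33.56 kg/s × -694.67 kJ/kg = -23313 kJ/s
|Q| = 23313 kW = 83927 MJ/h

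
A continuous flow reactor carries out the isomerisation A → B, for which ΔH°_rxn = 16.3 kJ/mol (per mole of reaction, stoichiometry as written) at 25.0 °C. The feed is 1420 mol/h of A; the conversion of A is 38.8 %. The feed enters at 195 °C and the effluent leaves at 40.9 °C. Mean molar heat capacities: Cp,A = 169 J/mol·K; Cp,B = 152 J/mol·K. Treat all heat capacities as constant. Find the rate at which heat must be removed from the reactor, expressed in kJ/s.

Q_out = 7.82 kJ/s

Extent of reaction ξ = 0.388 × 1420 = 550.96 mol/h
Reaction term: ξ·ΔH°_rxn = 550.96 × 16.3 = 8980.6 kJ/h
Sensible, feed 195→25 °C: -40797 kJ/h
Outlet flows (mol/h): A 869.04, B 550.96
Sensible, products 25→40.9 °C: 3666.8 kJ/h
Q = ΔH = -28149 kJ/h = -7.8192 kW
Heat removed = 7.8192 kJ/s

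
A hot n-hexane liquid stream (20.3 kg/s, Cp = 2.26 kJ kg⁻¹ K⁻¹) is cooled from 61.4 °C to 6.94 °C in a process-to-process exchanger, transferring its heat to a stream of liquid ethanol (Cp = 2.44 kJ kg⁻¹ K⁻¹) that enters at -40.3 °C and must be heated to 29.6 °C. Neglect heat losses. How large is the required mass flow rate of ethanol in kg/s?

Heat released by hot stream: Q = 20.3 × 2.26 × (61.4 − 6.94) = 2498.5 kJ/s
Energy balance on cold side (adiabatic exchanger): Q = ṁ_c·Cp_c·(T_c,out − T_c,in)
ṁ_c = 2498.5 / [2.44 × (29.6 − -40.3)] = 14.649 kg/s

ṁ_c = 14.6 kg/s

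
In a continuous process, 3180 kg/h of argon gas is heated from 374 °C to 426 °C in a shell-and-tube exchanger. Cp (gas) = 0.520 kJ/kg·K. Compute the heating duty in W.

Q = 23900 W

Q = ṁ·Cp·ΔT = 3180 × 0.520 × (426 − 374) = 85987 kJ/h
Converting: 85987 / 3600 s = 23.885 kW
Heating duty = 23885 W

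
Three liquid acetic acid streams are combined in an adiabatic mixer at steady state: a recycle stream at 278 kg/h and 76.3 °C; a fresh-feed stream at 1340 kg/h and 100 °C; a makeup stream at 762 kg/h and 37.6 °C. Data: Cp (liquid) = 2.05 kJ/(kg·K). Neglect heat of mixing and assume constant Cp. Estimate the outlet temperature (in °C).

Adiabatic, steady state ⇒ Σ ṁᵢCp,ᵢ(T_out − Tᵢ) = 0
T_out = Σ ṁᵢCp,ᵢTᵢ / Σ ṁᵢCp,ᵢ
      = 376920 / 4879 = 77.253 °C

T_out = 77.3 °C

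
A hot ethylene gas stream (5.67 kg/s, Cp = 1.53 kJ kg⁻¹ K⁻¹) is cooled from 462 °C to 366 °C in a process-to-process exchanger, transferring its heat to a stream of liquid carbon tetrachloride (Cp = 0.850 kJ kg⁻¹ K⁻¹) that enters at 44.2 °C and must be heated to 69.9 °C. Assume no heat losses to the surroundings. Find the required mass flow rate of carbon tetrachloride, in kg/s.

Heat released by hot stream: Q = 5.67 × 1.53 × (462 − 366) = 832.81 kJ/s
Energy balance on cold side (adiabatic exchanger): Q = ṁ_c·Cp_c·(T_c,out − T_c,in)
ṁ_c = 832.81 / [0.850 × (69.9 − 44.2)] = 38.124 kg/s

ṁ_c = 38.1 kg/s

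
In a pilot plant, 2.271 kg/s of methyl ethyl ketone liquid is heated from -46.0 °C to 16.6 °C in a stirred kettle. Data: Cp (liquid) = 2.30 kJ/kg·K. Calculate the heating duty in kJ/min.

Q = ṁ·Cp·ΔT = 2.271 × 2.30 × (16.6 − -46.0) = 326.98 kJ/s
Heating duty = 19619 kJ/min

Q = 19600 kJ/min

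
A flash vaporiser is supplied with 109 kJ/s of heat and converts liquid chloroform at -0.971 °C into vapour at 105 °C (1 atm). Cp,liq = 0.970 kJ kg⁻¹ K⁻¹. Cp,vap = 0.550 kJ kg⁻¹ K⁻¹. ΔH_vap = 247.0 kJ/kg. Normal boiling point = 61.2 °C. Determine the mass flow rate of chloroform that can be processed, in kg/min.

Δh = 0.970×(61.2−-0.971) + 247.0 + 0.550×(105−61.2) = 331.4 kJ/kg
Q = 109 kJ/s = 109 kJ/s = 6540 kJ/min
ṁ = Q/Δh = 6540 / 331.4 = 19.735 kg/min

ṁ = 19.7 kg/min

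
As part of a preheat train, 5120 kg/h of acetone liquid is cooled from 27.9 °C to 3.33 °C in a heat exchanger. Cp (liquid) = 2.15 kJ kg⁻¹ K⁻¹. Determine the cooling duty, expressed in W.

Q_c = 75100 W

Q = ṁ·Cp·ΔT = 5120 × 2.15 × (3.33 − 27.9) = -270470 kJ/h
Converting: 270470 / 3600 s = 75.13 kW
Cooling duty = 75130 W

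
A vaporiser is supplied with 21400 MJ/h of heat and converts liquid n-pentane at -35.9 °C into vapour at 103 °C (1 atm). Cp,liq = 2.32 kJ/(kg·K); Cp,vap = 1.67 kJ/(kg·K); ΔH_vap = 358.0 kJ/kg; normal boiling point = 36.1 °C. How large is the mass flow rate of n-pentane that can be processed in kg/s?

Δh = 2.32×(36.1−-35.9) + 358.0 + 1.67×(103−36.1) = 636.76 kJ/kg
Q = 21400 MJ/h = 5944.4 kJ/s = 5944.4 kJ/s
ṁ = Q/Δh = 5944.4 / 636.76 = 9.3354 kg/s

ṁ = 9.34 kg/s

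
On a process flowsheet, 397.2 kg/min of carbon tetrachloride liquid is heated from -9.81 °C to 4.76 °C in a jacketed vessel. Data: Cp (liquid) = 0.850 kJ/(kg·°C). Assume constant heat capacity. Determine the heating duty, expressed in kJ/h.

Q = 295000 kJ/h

Q = ṁ·Cp·ΔT = 397.2 × 0.850 × (4.76 − -9.81) = 4919.1 kJ/min
Converting: 4919.1 / 60 s = 81.985 kW
Heating duty = 295150 kJ/h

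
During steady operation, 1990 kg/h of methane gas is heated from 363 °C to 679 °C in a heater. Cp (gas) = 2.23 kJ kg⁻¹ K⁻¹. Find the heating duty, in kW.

Q = 390 kW

Q = ṁ·Cp·ΔT = 1990 × 2.23 × (679 − 363) = 1.4023e+06 kJ/h
Converting: 1.4023e+06 / 3600 s = 389.53 kW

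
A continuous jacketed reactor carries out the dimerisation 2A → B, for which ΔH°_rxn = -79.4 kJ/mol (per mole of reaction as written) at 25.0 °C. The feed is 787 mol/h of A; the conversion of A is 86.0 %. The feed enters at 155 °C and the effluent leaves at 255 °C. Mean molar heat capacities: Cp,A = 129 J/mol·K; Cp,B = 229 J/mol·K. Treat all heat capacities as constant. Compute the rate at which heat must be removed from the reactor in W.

Extent of reaction ξ = 0.860 × 787 / 2 = 338.41 mol/h
Reaction term: ξ·ΔH°_rxn = 338.41 × -79.4 = -26870 kJ/h
Sensible, feed 155→25 °C: -13198 kJ/h
Outlet flows (mol/h): A 110.18, B 338.41
Sensible, products 25→255 °C: 21093 kJ/h
Q = ΔH = -18975 kJ/h = -5.2707 kW
Heat removed = 5270.7 W

Q_out = 5270 W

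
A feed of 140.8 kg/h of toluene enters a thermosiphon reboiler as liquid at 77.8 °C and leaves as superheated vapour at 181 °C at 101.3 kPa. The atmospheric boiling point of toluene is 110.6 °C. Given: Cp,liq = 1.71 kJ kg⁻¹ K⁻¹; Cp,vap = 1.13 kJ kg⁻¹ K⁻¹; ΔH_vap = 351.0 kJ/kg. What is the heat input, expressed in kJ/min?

liquid 77.8→110.6 °C: 56.088 kJ/kg
vaporisation at 110.6 °C: 351 kJ/kg
vapour 110.6→181 °C: 79.552 kJ/kg
Δh = 56.088 + 351 + 79.552 = 486.64 kJ/kg
Q = ṁ·Δh = 140.8 kg/h × 486.64 kJ/kg = 68519 kJ/h
|Q| = 19.033 kW = 1142 kJ/min

Q = 1140 kJ/min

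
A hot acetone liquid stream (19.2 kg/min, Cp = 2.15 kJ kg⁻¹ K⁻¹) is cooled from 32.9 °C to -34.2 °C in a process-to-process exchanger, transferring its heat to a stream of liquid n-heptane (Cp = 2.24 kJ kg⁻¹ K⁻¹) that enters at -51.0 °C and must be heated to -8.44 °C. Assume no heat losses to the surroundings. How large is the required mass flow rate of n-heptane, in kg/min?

Heat released by hot stream: Q = 19.2 × 2.15 × (32.9 − -34.2) = 2769.9 kJ/min
Energy balance on cold side (adiabatic exchanger): Q = ṁ_c·Cp_c·(T_c,out − T_c,in)
ṁ_c = 2769.9 / [2.24 × (-8.44 − -51.0)] = 29.054 kg/min

ṁ_c = 29.1 kg/min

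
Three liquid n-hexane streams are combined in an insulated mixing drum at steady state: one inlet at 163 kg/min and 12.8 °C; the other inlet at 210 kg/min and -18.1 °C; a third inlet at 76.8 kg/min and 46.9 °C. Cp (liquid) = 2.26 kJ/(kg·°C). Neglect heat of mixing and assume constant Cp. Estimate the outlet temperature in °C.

T_out = 4.20 °C

Adiabatic, steady state ⇒ Σ ṁᵢCp,ᵢ(T_out − Tᵢ) = 0
T_out = Σ ṁᵢCp,ᵢTᵢ / Σ ṁᵢCp,ᵢ
      = 4265.3 / 1016.5 = 4.1959 °C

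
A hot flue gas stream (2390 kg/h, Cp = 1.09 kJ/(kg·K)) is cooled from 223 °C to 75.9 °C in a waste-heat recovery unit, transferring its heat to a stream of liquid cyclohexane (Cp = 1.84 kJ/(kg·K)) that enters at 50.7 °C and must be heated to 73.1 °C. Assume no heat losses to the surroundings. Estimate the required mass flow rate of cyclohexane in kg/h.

Heat released by hot stream: Q = 2390 × 1.09 × (223 − 75.9) = 383210 kJ/h
Energy balance on cold side (adiabatic exchanger): Q = ṁ_c·Cp_c·(T_c,out − T_c,in)
ṁ_c = 383210 / [1.84 × (73.1 − 50.7)] = 9297.6 kg/h

ṁ_c = 9300 kg/h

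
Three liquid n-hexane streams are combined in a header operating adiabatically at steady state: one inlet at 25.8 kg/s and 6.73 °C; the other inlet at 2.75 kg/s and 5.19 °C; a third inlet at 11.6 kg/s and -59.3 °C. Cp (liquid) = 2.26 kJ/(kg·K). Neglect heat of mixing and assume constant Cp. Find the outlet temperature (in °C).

Energy balance with Q = 0: Σ ṁᵢCp,ᵢ(T_out − Tᵢ) = 0
Σ ṁᵢCp,ᵢTᵢ = 25.8×2.26×6.73 + 2.75×2.26×5.19 + 11.6×2.26×-59.3 = -1129.9
Σ ṁᵢCp,ᵢ = 25.8×2.26 + 2.75×2.26 + 11.6×2.26 = 90.739
T_out = -1129.9 / 90.739 = -12.453 °C

T_out = -12.5 °C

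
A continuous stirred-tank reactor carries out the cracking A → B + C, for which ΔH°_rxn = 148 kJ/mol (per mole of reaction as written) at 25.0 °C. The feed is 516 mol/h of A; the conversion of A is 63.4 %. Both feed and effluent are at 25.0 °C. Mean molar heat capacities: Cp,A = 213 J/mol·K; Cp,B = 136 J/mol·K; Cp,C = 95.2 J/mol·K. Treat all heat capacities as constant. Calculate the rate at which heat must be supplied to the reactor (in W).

Extent of reaction ξ = 0.634 × 516 = 327.14 mol/h
Reaction term: ξ·ΔH°_rxn = 327.14 × 148 = 48417 kJ/h
Q = ΔH = 48417 kJ/h = 13.449 kW
Heat supplied = 13449 W

Q_in = 13400 W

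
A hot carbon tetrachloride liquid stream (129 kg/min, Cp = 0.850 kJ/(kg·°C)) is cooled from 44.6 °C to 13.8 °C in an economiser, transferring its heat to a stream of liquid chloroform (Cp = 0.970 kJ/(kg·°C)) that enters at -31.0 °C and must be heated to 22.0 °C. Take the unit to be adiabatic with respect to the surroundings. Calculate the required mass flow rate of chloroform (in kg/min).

ṁ_c = 65.7 kg/min

Heat released by hot stream: Q = 129 × 0.850 × (44.6 − 13.8) = 3377.2 kJ/min
Energy balance on cold side (adiabatic exchanger): Q = ṁ_c·Cp_c·(T_c,out − T_c,in)
ṁ_c = 3377.2 / [0.970 × (22.0 − -31.0)] = 65.692 kg/min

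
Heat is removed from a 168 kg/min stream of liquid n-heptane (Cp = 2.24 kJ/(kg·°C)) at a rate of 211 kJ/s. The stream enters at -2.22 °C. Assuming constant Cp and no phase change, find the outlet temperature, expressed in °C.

Q = 211 kJ/s = 12660 kJ/min
ΔT = Q/(ṁ·Cp) = 12660/(168×2.24) = 33.642 K
T_out = -2.22 − 33.642 = -35.862 °C

T_out = -35.9 °C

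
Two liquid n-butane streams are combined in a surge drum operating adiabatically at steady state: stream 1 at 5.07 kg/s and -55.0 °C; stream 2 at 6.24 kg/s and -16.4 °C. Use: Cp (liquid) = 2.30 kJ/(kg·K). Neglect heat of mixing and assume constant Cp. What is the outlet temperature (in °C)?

T_out = -33.7 °C

Adiabatic, steady state ⇒ Σ ṁᵢCp,ᵢ(T_out − Tᵢ) = 0
Σ ṁᵢCp,ᵢTᵢ = 5.07×2.30×-55.0 + 6.24×2.30×-16.4 = -876.73
Σ ṁᵢCp,ᵢ = 5.07×2.30 + 6.24×2.30 = 26.013
T_out = -876.73 / 26.013 = -33.703 °C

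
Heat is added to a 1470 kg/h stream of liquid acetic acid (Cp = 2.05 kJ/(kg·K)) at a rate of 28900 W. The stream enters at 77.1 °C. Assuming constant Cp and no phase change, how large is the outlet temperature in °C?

T_out = 112 °C

Q = 28900 W = 104040 kJ/h
ΔT = Q/(ṁ·Cp) = 104040/(1470×2.05) = 34.525 K
T_out = 77.1 + 34.525 = 111.62 °C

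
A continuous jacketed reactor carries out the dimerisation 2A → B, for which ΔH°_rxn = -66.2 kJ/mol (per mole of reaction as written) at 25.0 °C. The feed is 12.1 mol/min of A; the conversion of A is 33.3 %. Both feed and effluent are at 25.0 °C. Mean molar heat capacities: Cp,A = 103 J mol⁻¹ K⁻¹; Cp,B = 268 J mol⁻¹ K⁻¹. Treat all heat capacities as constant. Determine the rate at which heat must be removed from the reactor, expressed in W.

Q_out = 2220 W

Extent of reaction ξ = 0.333 × 12.1 / 2 = 2.0147 mol/min
Reaction term: ξ·ΔH°_rxn = 2.0147 × -66.2 = -133.37 kJ/min
Q = ΔH = -133.37 kJ/min = -2.2228 kW
Heat removed = 2222.8 W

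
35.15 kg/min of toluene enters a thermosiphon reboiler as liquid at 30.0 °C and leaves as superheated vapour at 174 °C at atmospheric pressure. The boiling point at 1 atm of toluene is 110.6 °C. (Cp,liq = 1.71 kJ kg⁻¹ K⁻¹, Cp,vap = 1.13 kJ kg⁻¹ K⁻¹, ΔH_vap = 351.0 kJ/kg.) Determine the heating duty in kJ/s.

liquid 30.0→110.6 °C: 137.83 kJ/kg
vaporisation at 110.6 °C: 351 kJ/kg
vapour 110.6→174 °C: 71.642 kJ/kg
Δh = 137.83 + 351 + 71.642 = 560.47 kJ/kg
Q = ṁ·Δh = 35.15 kg/min × 560.47 kJ/kg = 19700 kJ/min
|Q| = 328.34 kW

Q = 328 kJ/s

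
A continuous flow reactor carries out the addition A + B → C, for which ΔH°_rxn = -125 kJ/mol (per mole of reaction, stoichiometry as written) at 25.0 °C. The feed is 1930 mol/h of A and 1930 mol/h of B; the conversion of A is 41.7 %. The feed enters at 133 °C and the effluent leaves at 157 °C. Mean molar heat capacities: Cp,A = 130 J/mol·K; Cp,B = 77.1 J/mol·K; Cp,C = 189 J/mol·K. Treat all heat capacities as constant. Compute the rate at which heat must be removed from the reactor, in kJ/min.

Q_out = 1550 kJ/min

Extent of reaction ξ = 0.417 × 1930 = 804.81 mol/h
Reaction term: ξ·ΔH°_rxn = 804.81 × -125 = -100600 kJ/h
Sensible, feed 133→25 °C: -43168 kJ/h
Outlet flows (mol/h): A 1125.2, B 1125.2, C 804.81
Sensible, products 25→157 °C: 50838 kJ/h
Q = ΔH = -92931 kJ/h = -25.814 kW
Heat removed = 1548.9 kJ/min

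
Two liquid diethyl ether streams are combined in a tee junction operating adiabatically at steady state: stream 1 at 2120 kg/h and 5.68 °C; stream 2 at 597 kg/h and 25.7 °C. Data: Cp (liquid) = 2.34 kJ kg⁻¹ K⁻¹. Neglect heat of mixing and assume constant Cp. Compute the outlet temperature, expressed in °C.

No heat crosses the boundary, so H_out = H_in.
T_out = Σ ṁᵢCp,ᵢTᵢ / Σ ṁᵢCp,ᵢ
      = 64080 / 6357.8 = 10.079 °C

T_out = 10.1 °C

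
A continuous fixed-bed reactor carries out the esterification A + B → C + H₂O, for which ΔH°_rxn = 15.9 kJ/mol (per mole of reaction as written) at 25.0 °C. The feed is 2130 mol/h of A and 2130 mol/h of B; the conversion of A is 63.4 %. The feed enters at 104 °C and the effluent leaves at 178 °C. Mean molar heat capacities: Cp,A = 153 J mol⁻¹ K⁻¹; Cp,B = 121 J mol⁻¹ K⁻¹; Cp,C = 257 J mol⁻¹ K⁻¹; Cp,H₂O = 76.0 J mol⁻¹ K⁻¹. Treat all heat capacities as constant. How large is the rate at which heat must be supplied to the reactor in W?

Extent of reaction ξ = 0.634 × 2130 = 1350.4 mol/h
Reaction term: ξ·ΔH°_rxn = 1350.4 × 15.9 = 21472 kJ/h
Sensible, feed 104→25 °C: -46106 kJ/h
Outlet flows (mol/h): A 779.58, B 779.58, C 1350.4, H₂O 1350.4
Sensible, products 25→178 °C: 101480 kJ/h
Q = ΔH = 76850 kJ/h = 21.347 kW
Heat supplied = 21347 W

Q_in = 21300 W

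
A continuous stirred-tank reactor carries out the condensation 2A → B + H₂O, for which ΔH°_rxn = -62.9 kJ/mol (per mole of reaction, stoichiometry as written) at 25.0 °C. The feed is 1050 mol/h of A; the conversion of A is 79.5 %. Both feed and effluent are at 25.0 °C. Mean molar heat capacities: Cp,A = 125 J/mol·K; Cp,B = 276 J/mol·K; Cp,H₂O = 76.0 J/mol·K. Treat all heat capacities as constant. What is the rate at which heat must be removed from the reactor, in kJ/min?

Extent of reaction ξ = 0.795 × 1050 / 2 = 417.38 mol/h
Reaction term: ξ·ΔH°_rxn = 417.38 × -62.9 = -26253 kJ/h
Q = ΔH = -26253 kJ/h = -7.2925 kW
Heat removed = 437.55 kJ/min

Q_out = 438 kJ/min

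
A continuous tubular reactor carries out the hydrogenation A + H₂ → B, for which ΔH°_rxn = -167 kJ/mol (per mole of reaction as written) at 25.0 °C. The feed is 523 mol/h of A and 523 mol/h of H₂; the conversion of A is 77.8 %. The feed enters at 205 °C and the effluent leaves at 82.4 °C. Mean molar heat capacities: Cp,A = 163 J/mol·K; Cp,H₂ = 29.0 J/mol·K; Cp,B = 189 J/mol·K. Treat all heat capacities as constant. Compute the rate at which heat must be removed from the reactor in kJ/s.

Extent of reaction ξ = 0.778 × 523 = 406.89 mol/h
Reaction term: ξ·ΔH°_rxn = 406.89 × -167 = -67951 kJ/h
Sensible, feed 205→25 °C: -18075 kJ/h
Outlet flows (mol/h): A 116.11, H₂ 116.11, B 406.89
Sensible, products 25→82.4 °C: 5693.8 kJ/h
Q = ΔH = -80332 kJ/h = -22.315 kW
Heat removed = 22.315 kJ/s

Q_out = 22.3 kJ/s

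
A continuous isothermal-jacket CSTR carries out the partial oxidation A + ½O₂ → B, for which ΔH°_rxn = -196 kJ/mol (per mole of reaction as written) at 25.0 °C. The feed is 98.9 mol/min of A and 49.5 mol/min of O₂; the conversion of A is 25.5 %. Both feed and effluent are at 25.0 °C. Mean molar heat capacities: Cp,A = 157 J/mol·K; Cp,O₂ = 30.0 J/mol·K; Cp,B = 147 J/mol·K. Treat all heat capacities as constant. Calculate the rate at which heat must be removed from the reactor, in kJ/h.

Extent of reaction ξ = 0.255 × 98.9 = 25.22 mol/min
Reaction term: ξ·ΔH°_rxn = 25.22 × -196 = -4943 kJ/min
Q = ΔH = -4943 kJ/min = -82.384 kW
Heat removed = 296580 kJ/h

Q_out = 297000 kJ/h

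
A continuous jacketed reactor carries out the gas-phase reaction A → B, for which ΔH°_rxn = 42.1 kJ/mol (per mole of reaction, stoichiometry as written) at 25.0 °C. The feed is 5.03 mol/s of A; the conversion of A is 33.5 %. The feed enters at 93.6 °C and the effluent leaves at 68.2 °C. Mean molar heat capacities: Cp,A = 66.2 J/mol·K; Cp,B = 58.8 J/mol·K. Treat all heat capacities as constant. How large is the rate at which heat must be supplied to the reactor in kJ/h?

Extent of reaction ξ = 0.335 × 5.03 = 1.6851 mol/s
Reaction term: ξ·ΔH°_rxn = 1.6851 × 42.1 = 70.941 kJ/s
Sensible, feed 93.6→25 °C: -22.843 kJ/s
Outlet flows (mol/s): A 3.3449, B 1.6851
Sensible, products 25→68.2 °C: 13.846 kJ/s
Q = ΔH = 61.944 kJ/s = 61.944 kW
Heat supplied = 223000 kJ/h

Q_in = 223000 kJ/h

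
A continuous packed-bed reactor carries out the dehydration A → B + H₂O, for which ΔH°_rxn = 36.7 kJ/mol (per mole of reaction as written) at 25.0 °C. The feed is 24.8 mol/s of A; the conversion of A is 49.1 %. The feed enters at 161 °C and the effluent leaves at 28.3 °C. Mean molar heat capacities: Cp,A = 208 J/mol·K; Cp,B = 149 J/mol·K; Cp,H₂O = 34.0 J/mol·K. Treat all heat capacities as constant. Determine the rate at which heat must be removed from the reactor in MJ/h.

Extent of reaction ξ = 0.491 × 24.8 = 12.177 mol/s
Reaction term: ξ·ΔH°_rxn = 12.177 × 36.7 = 446.89 kJ/s
Sensible, feed 161→25 °C: -701.54 kJ/s
Outlet flows (mol/s): A 12.623, B 12.177, H₂O 12.177
Sensible, products 25→28.3 °C: 16.018 kJ/s
Q = ΔH = -238.64 kJ/s = -238.64 kW
Heat removed = 859.09 MJ/h

Q_out = 859 MJ/h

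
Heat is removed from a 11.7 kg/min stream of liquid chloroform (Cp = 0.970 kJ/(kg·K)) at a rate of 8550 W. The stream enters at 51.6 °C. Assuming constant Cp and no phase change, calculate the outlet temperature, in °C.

T_out = 6.40 °C

Q = 8550 W = 513 kJ/min
ΔT = Q/(ṁ·Cp) = 513/(11.7×0.970) = 45.202 K
T_out = 51.6 − 45.202 = 6.3978 °C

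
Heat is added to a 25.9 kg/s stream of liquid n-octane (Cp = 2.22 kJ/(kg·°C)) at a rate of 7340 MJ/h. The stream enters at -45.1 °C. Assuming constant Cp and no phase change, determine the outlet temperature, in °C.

Q = 7340 MJ/h = 2038.9 kJ/s
ΔT = Q/(ṁ·Cp) = 2038.9/(25.9×2.22) = 35.46 K
T_out = -45.1 + 35.46 = -9.6398 °C

T_out = -9.64 °C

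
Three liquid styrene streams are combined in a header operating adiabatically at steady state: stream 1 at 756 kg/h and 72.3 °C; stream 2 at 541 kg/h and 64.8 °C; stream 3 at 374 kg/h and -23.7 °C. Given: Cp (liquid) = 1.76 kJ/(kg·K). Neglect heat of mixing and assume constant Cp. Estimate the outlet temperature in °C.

T_out = 48.4 °C

Energy balance with Q = 0: Σ ṁᵢCp,ᵢ(T_out − Tᵢ) = 0
T_out = Σ ṁᵢCp,ᵢTᵢ / Σ ṁᵢCp,ᵢ
      = 142300 / 2941 = 48.385 °C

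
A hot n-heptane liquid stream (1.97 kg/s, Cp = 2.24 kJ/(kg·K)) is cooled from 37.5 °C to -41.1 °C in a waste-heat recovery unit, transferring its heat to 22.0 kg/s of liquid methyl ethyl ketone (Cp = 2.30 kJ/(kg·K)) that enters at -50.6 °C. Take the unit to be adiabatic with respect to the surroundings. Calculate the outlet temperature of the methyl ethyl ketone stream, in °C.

Heat released by hot stream: Q = 1.97 × 2.24 × (37.5 − -41.1) = 346.85 kJ/s
Energy balance on cold side (adiabatic exchanger): Q = ṁ_c·Cp_c·(T_c,out − T_c,in)
T_c,out = -50.6 + 346.85/(22.0 × 2.30) = -43.745 °C

T_c,out = -43.7 °C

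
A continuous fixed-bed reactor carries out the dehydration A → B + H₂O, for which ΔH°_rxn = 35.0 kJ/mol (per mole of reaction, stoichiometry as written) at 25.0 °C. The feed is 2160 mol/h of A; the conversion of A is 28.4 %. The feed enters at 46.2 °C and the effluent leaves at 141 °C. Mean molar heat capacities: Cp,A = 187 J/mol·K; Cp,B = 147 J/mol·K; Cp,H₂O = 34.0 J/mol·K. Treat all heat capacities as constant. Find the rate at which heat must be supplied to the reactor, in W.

Q_in = 16500 W

Extent of reaction ξ = 0.284 × 2160 = 613.44 mol/h
Reaction term: ξ·ΔH°_rxn = 613.44 × 35.0 = 21470 kJ/h
Sensible, feed 46.2→25 °C: -8563.1 kJ/h
Outlet flows (mol/h): A 1546.6, B 613.44, H₂O 613.44
Sensible, products 25→141 °C: 46428 kJ/h
Q = ΔH = 59335 kJ/h = 16.482 kW
Heat supplied = 16482 W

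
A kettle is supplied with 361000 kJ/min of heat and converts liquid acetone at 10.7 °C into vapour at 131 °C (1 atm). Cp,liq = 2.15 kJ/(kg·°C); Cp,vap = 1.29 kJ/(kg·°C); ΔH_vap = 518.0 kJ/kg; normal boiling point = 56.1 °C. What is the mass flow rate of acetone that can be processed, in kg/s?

ṁ = 8.45 kg/s

Δh = 2.15×(56.1−10.7) + 518.0 + 1.29×(131−56.1) = 712.23 kJ/kg
Q = 361000 kJ/min = 6016.7 kJ/s = 6016.7 kJ/s
ṁ = Q/Δh = 6016.7 / 712.23 = 8.4476 kg/s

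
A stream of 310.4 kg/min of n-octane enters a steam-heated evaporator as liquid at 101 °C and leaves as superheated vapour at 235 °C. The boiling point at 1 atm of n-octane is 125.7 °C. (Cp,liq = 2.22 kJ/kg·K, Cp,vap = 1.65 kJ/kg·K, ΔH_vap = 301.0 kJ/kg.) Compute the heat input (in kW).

Q = 2770 kW

liquid 101→125.7 °C: 54.834 kJ/kg
vaporisation at 125.7 °C: 301 kJ/kg
vapour 125.7→235 °C: 180.34 kJ/kg
Δh = 54.834 + 301 + 180.34 = 536.18 kJ/kg
Q = ṁ·Δh = 310.4 kg/min × 536.18 kJ/kg = 166430 kJ/min
|Q| = 2773.8 kW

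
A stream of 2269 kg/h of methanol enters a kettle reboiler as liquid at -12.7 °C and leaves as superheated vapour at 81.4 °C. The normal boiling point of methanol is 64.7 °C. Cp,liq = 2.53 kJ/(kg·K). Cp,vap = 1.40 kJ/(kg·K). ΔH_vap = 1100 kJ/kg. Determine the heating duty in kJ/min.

liquid -12.7→64.7 °C: 195.82 kJ/kg
vaporisation at 64.7 °C: 1100 kJ/kg
vapour 64.7→81.4 °C: 23.38 kJ/kg
Δh = 195.82 + 1100 + 23.38 = 1319.2 kJ/kg
Q = ṁ·Δh = 2269 kg/h × 1319.2 kJ/kg = 2.9933e+06 kJ/h
|Q| = 831.46 kW = 49888 kJ/min

Q = 49900 kJ/min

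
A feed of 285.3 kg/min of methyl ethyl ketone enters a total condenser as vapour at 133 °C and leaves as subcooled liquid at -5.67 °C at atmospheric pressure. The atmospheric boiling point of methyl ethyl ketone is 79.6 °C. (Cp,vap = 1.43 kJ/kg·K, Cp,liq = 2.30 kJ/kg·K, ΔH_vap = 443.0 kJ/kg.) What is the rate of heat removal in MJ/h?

vapour 133→79.6 °C: -76.362 kJ/kg
condensation at 79.6 °C: -443 kJ/kg
liquid 79.6→-5.67 °C: -196.12 kJ/kg
Δh = -76.362 + -443 + -196.12 = -715.48 kJ/kg
Q = ṁ·Δh = 285.3 kg/min × -715.48 kJ/kg = -204130 kJ/min
|Q| = 3402.1 kW = 12248 MJ/h

Q_c = 12200 MJ/h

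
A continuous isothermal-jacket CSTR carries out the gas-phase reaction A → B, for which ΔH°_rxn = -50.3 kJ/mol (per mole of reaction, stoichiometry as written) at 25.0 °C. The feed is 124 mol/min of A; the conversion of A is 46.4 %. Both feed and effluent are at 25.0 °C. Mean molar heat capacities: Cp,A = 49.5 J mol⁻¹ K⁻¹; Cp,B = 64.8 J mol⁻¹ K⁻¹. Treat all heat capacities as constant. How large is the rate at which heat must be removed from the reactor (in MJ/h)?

Extent of reaction ξ = 0.464 × 124 = 57.536 mol/min
Reaction term: ξ·ΔH°_rxn = 57.536 × -50.3 = -2894.1 kJ/min
Q = ΔH = -2894.1 kJ/min = -48.234 kW
Heat removed = 173.64 MJ/h

Q_out = 174 MJ/h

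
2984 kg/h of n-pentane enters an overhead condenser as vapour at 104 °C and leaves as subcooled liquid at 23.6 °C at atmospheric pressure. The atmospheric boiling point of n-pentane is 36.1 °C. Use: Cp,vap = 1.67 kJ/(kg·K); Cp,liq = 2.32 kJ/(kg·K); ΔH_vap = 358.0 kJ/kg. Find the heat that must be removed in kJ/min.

vapour 104→36.1 °C: -113.39 kJ/kg
condensation at 36.1 °C: -358 kJ/kg
liquid 36.1→23.6 °C: -29 kJ/kg
Δh = -113.39 + -358 + -29 = -500.39 kJ/kg
Q = ṁ·Δh = 2984 kg/h × -500.39 kJ/kg = -1.4932e+06 kJ/h
|Q| = 414.77 kW = 24886 kJ/min

Q_c = 24900 kJ/min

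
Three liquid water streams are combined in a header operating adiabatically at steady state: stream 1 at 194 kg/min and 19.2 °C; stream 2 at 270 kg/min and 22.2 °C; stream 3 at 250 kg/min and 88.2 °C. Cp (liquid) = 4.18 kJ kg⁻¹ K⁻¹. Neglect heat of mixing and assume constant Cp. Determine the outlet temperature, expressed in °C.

No heat crosses the boundary, so H_out = H_in.
Σ ṁᵢCp,ᵢTᵢ = 194×4.18×19.2 + 270×4.18×22.2 + 250×4.18×88.2 = 132790
Σ ṁᵢCp,ᵢ = 194×4.18 + 270×4.18 + 250×4.18 = 2984.5
T_out = 132790 / 2984.5 = 44.494 °C

T_out = 44.5 °C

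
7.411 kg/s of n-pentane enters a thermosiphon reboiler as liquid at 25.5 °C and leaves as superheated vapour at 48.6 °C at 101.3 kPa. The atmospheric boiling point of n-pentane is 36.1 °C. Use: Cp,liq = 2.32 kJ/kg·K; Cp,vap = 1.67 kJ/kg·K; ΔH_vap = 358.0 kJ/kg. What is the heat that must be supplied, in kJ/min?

Q = 179000 kJ/min

liquid 25.5→36.1 °C: 24.592 kJ/kg
vaporisation at 36.1 °C: 358 kJ/kg
vapour 36.1→48.6 °C: 20.875 kJ/kg
Δh = 24.592 + 358 + 20.875 = 403.47 kJ/kg
Q = ṁ·Δh = 7.411 kg/s × 403.47 kJ/kg = 2990.1 kJ/s
|Q| = 2990.1 kW = 179410 kJ/min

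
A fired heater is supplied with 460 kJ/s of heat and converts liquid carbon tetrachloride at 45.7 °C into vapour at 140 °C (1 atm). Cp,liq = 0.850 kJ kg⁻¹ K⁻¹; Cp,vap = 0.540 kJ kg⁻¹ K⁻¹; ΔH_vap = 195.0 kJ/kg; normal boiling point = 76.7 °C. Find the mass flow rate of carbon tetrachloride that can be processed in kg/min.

ṁ = 108 kg/min

Δh = 0.850×(76.7−45.7) + 195.0 + 0.540×(140−76.7) = 255.53 kJ/kg
Q = 460 kJ/s = 460 kJ/s = 27600 kJ/min
ṁ = Q/Δh = 27600 / 255.53 = 108.01 kg/min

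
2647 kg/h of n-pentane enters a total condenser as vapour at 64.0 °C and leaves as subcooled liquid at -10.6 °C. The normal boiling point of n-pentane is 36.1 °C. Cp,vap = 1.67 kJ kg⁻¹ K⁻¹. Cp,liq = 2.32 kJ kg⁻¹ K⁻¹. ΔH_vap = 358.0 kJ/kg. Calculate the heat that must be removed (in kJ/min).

vapour 64.0→36.1 °C: -46.593 kJ/kg
condensation at 36.1 °C: -358 kJ/kg
liquid 36.1→-10.6 °C: -108.34 kJ/kg
Δh = -46.593 + -358 + -108.34 = -512.94 kJ/kg
Q = ṁ·Δh = 2647 kg/h × -512.94 kJ/kg = -1.3577e+06 kJ/h
|Q| = 377.15 kW = 22629 kJ/min

Q_c = 22600 kJ/min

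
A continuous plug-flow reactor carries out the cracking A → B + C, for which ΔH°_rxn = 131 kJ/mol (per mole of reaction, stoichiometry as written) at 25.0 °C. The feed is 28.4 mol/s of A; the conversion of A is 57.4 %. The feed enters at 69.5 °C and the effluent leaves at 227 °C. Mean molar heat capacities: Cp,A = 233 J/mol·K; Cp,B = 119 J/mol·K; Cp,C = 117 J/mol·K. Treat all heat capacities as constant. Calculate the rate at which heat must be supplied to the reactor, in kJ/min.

Q_in = 191000 kJ/min

Extent of reaction ξ = 0.574 × 28.4 = 16.302 mol/s
Reaction term: ξ·ΔH°_rxn = 16.302 × 131 = 2135.5 kJ/s
Sensible, feed 69.5→25 °C: -294.47 kJ/s
Outlet flows (mol/s): A 12.098, B 16.302, C 16.302
Sensible, products 25→227 °C: 1346.6 kJ/s
Q = ΔH = 3187.6 kJ/s = 3187.6 kW
Heat supplied = 191260 kJ/min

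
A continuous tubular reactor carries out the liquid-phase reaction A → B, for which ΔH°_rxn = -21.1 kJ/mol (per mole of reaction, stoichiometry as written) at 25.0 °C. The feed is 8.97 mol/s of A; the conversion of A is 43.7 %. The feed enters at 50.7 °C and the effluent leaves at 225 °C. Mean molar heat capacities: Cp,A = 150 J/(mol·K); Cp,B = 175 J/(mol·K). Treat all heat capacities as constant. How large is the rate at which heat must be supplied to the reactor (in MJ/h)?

Q_in = 617 MJ/h

Extent of reaction ξ = 0.437 × 8.97 = 3.9199 mol/s
Reaction term: ξ·ΔH°_rxn = 3.9199 × -21.1 = -82.71 kJ/s
Sensible, feed 50.7→25 °C: -34.579 kJ/s
Outlet flows (mol/s): A 5.0501, B 3.9199
Sensible, products 25→225 °C: 288.7 kJ/s
Q = ΔH = 171.41 kJ/s = 171.41 kW
Heat supplied = 617.08 MJ/h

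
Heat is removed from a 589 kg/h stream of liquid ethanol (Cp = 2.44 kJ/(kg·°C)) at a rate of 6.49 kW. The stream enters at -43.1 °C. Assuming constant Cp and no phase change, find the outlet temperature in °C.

T_out = -59.4 °C

Q = 6.49 kW = 23364 kJ/h
ΔT = Q/(ṁ·Cp) = 23364/(589×2.44) = 16.257 K
T_out = -43.1 − 16.257 = -59.357 °C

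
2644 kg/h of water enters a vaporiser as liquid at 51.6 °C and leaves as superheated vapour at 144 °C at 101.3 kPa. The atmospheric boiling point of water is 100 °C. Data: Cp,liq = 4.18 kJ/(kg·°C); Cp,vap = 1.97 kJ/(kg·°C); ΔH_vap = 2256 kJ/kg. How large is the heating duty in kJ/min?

Q = 112000 kJ/min

liquid 51.6→100 °C: 202.31 kJ/kg
vaporisation at 100 °C: 2256 kJ/kg
vapour 100→144 °C: 86.68 kJ/kg
Δh = 202.31 + 2256 + 86.68 = 2545 kJ/kg
Q = ṁ·Δh = 2644 kg/h × 2545 kJ/kg = 6.729e+06 kJ/h
|Q| = 1869.2 kW = 112150 kJ/min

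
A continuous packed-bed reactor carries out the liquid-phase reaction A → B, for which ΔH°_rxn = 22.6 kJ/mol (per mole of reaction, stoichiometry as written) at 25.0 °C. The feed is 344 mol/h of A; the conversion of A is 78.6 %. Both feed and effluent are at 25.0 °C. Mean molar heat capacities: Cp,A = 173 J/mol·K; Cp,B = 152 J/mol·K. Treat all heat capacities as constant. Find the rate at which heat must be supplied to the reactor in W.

Q_in = 1700 W

Extent of reaction ξ = 0.786 × 344 = 270.38 mol/h
Reaction term: ξ·ΔH°_rxn = 270.38 × 22.6 = 6110.7 kJ/h
Q = ΔH = 6110.7 kJ/h = 1.6974 kW
Heat supplied = 1697.4 W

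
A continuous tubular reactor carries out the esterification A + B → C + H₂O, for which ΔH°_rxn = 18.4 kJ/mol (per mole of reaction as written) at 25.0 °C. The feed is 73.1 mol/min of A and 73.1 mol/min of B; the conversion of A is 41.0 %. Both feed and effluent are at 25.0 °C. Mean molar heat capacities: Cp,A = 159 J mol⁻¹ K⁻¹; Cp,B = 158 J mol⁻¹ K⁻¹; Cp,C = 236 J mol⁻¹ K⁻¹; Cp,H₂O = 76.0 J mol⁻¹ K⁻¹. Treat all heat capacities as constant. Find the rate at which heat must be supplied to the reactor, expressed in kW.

Extent of reaction ξ = 0.410 × 73.1 = 29.971 mol/min
Reaction term: ξ·ΔH°_rxn = 29.971 × 18.4 = 551.47 kJ/min
Q = ΔH = 551.47 kJ/min = 9.1911 kW
Heat supplied = 9.1911 kW

Q_in = 9.19 kW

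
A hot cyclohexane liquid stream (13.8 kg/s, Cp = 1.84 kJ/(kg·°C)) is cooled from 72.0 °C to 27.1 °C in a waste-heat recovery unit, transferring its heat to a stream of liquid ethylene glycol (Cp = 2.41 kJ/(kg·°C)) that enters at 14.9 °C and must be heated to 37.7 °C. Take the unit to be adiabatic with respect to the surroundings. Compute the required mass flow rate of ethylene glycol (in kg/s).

ṁ_c = 20.7 kg/s

Heat released by hot stream: Q = 13.8 × 1.84 × (72.0 − 27.1) = 1140.1 kJ/s
Energy balance on cold side (adiabatic exchanger): Q = ṁ_c·Cp_c·(T_c,out − T_c,in)
ṁ_c = 1140.1 / [2.41 × (37.7 − 14.9)] = 20.749 kg/s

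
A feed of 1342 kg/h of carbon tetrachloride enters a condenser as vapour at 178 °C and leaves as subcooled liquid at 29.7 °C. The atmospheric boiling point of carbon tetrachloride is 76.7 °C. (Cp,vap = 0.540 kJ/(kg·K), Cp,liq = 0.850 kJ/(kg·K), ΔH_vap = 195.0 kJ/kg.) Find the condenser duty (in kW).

Q_c = 108 kW

vapour 178→76.7 °C: -54.702 kJ/kg
condensation at 76.7 °C: -195 kJ/kg
liquid 76.7→29.7 °C: -39.95 kJ/kg
Δh = -54.702 + -195 + -39.95 = -289.65 kJ/kg
Q = ṁ·Δh = 1342 kg/h × -289.65 kJ/kg = -388710 kJ/h
|Q| = 107.98 kW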